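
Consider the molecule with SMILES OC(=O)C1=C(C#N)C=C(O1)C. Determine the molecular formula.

Walk through each heavy atom and fill implicit hydrogens from standard valence (C 4, N 3, O 2, S 2, halogen 1):
  atom 1: O, bond orders sum to 1 (valence 2) → 1 H
  atom 2: C, bond orders sum to 4 (valence 4) → 0 H
  atom 3: O, bond orders sum to 2 (valence 2) → 0 H
  atom 4: C, bond orders sum to 4 (valence 4) → 0 H
  atom 5: C, bond orders sum to 4 (valence 4) → 0 H
  atom 6: C, bond orders sum to 4 (valence 4) → 0 H
  atom 7: N, bond orders sum to 3 (valence 3) → 0 H
  atom 8: C, bond orders sum to 3 (valence 4) → 1 H
  atom 9: C, bond orders sum to 4 (valence 4) → 0 H
  atom 10: O, bond orders sum to 2 (valence 2) → 0 H
  atom 11: C, bond orders sum to 1 (valence 4) → 3 H
Totals → C:7, H:5, N:1, O:3.

C7H5NO3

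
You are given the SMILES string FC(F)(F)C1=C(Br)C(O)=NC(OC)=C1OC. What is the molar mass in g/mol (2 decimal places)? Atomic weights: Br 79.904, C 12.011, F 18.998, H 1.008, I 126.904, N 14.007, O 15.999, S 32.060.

302.05 g/mol

First, the molecular formula is C8H7BrF3NO3 (counting implicit H from valence).
  Br: 1 × 79.904 = 79.904
  C: 8 × 12.011 = 96.088
  F: 3 × 18.998 = 56.994
  H: 7 × 1.008 = 7.056
  N: 1 × 14.007 = 14.007
  O: 3 × 15.999 = 47.997
Sum: 1×79.904 + 8×12.011 + 3×18.998 + 7×1.008 + 1×14.007 + 3×15.999 = 302.046 → 302.05 g/mol.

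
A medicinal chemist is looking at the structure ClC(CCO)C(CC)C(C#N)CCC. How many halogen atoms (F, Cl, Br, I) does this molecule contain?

1

Halogen atoms appear at heavy-atom position 1 (1×Cl).
Other groups present: 1 hydroxyl, 1 nitrile.
Halogen count: 1.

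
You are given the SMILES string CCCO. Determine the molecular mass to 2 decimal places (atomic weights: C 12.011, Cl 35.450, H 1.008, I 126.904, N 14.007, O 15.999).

60.10 g/mol

First, the molecular formula is C3H8O (counting implicit H from valence).
  C: 3 × 12.011 = 36.033
  H: 8 × 1.008 = 8.064
  O: 1 × 15.999 = 15.999
Sum: 3×12.011 + 8×1.008 + 1×15.999 = 60.096 → 60.10 g/mol.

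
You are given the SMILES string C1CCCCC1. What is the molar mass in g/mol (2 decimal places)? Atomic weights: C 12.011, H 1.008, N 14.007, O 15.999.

First, the molecular formula is C6H12 (counting implicit H from valence).
  C: 6 × 12.011 = 72.066
  H: 12 × 1.008 = 12.096
Sum: 6×12.011 + 12×1.008 = 84.162 → 84.16 g/mol.

84.16 g/mol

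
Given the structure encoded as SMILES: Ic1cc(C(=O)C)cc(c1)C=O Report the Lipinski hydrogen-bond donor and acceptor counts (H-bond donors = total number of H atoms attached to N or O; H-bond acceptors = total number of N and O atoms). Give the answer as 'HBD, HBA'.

Donors: find every N or O and count the H atoms it carries.
  atom 6 (O): bond orders sum to 2 → 0 H
  atom 12 (O): bond orders sum to 2 → 0 H
Lipinski HBD = 0.
Acceptors: N atoms = 0, O atoms = 2 → HBA = 2.

0, 2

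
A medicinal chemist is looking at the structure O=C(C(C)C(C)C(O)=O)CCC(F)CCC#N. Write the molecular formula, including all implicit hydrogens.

Walk through each heavy atom and fill implicit hydrogens from standard valence (C 4, N 3, O 2, S 2, halogen 1):
  atom 1: O, bond orders sum to 2 (valence 2) → 0 H
  atom 2: C, bond orders sum to 4 (valence 4) → 0 H
  atom 3: C, bond orders sum to 3 (valence 4) → 1 H
  atom 4: C, bond orders sum to 1 (valence 4) → 3 H
  atom 5: C, bond orders sum to 3 (valence 4) → 1 H
  atom 6: C, bond orders sum to 1 (valence 4) → 3 H
  atom 7: C, bond orders sum to 4 (valence 4) → 0 H
  atom 8: O, bond orders sum to 1 (valence 2) → 1 H
  atom 9: O, bond orders sum to 2 (valence 2) → 0 H
  atom 10: C, bond orders sum to 2 (valence 4) → 2 H
  atom 11: C, bond orders sum to 2 (valence 4) → 2 H
  atom 12: C, bond orders sum to 3 (valence 4) → 1 H
  atom 13: F (halogen, monovalent) → 0 H
  atom 14: C, bond orders sum to 2 (valence 4) → 2 H
  atom 15: C, bond orders sum to 2 (valence 4) → 2 H
  atom 16: C, bond orders sum to 4 (valence 4) → 0 H
  atom 17: N, bond orders sum to 3 (valence 3) → 0 H
Totals → C:12, H:18, F:1, N:1, O:3.
In Hill order: C12H18FNO3.

C12H18FNO3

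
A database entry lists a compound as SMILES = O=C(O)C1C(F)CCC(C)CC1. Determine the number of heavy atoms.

12

Every atom symbol written in the SMILES (organic subset) is one heavy atom; implicit H are not written.
Heavy atoms by element → C:9, F:1, O:2.
Total: 12.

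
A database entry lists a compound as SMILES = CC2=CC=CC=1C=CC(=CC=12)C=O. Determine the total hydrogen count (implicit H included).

10

Walk through each heavy atom and fill implicit hydrogens from standard valence (C 4, N 3, O 2, S 2, halogen 1):
  atom 1: C, bond orders sum to 1 (valence 4) → 3 H
  atom 2: C, bond orders sum to 4 (valence 4) → 0 H
  atom 3: C, bond orders sum to 3 (valence 4) → 1 H
  atom 4: C, bond orders sum to 3 (valence 4) → 1 H
  atom 5: C, bond orders sum to 3 (valence 4) → 1 H
  atom 6: C, bond orders sum to 4 (valence 4) → 0 H
  atom 7: C, bond orders sum to 3 (valence 4) → 1 H
  atom 8: C, bond orders sum to 3 (valence 4) → 1 H
  atom 9: C, bond orders sum to 4 (valence 4) → 0 H
  atom 10: C, bond orders sum to 3 (valence 4) → 1 H
  atom 11: C, bond orders sum to 4 (valence 4) → 0 H
  atom 12: C, bond orders sum to 3 (valence 4) → 1 H
  atom 13: O, bond orders sum to 2 (valence 2) → 0 H
Total hydrogens: 10.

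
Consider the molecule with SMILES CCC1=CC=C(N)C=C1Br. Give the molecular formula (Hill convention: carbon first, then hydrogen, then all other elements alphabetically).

C8H10BrN

Walk through each heavy atom and fill implicit hydrogens from standard valence (C 4, N 3, O 2, S 2, halogen 1):
  atom 1: C, bond orders sum to 1 (valence 4) → 3 H
  atom 2: C, bond orders sum to 2 (valence 4) → 2 H
  atom 3: C, bond orders sum to 4 (valence 4) → 0 H
  atom 4: C, bond orders sum to 3 (valence 4) → 1 H
  atom 5: C, bond orders sum to 3 (valence 4) → 1 H
  atom 6: C, bond orders sum to 4 (valence 4) → 0 H
  atom 7: N, bond orders sum to 1 (valence 3) → 2 H
  atom 8: C, bond orders sum to 3 (valence 4) → 1 H
  atom 9: C, bond orders sum to 4 (valence 4) → 0 H
  atom 10: Br (halogen, monovalent) → 0 H
Totals → C:8, H:10, Br:1, N:1.
In Hill order: C8H10BrN.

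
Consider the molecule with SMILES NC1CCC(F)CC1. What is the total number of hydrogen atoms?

12

Walk through each heavy atom and fill implicit hydrogens from standard valence (C 4, N 3, O 2, S 2, halogen 1):
  atom 1: N, bond orders sum to 1 (valence 3) → 2 H
  atom 2: C, bond orders sum to 3 (valence 4) → 1 H
  atom 3: C, bond orders sum to 2 (valence 4) → 2 H
  atom 4: C, bond orders sum to 2 (valence 4) → 2 H
  atom 5: C, bond orders sum to 3 (valence 4) → 1 H
  atom 6: F (halogen, monovalent) → 0 H
  atom 7: C, bond orders sum to 2 (valence 4) → 2 H
  atom 8: C, bond orders sum to 2 (valence 4) → 2 H
Total hydrogens: 12.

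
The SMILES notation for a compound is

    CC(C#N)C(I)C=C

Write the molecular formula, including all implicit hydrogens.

Walk through each heavy atom and fill implicit hydrogens from standard valence (C 4, N 3, O 2, S 2, halogen 1):
  atom 1: C, bond orders sum to 1 (valence 4) → 3 H
  atom 2: C, bond orders sum to 3 (valence 4) → 1 H
  atom 3: C, bond orders sum to 4 (valence 4) → 0 H
  atom 4: N, bond orders sum to 3 (valence 3) → 0 H
  atom 5: C, bond orders sum to 3 (valence 4) → 1 H
  atom 6: I (halogen, monovalent) → 0 H
  atom 7: C, bond orders sum to 3 (valence 4) → 1 H
  atom 8: C, bond orders sum to 2 (valence 4) → 2 H
Totals → C:6, H:8, I:1, N:1.
In Hill order: C6H8IN.

C6H8IN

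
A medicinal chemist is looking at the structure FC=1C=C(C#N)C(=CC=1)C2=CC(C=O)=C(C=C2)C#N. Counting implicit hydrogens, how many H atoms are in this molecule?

Walk through each heavy atom and fill implicit hydrogens from standard valence (C 4, N 3, O 2, S 2, halogen 1):
  atom 1: F (halogen, monovalent) → 0 H
  atom 2: C, bond orders sum to 4 (valence 4) → 0 H
  atom 3: C, bond orders sum to 3 (valence 4) → 1 H
  atom 4: C, bond orders sum to 4 (valence 4) → 0 H
  atom 5: C, bond orders sum to 4 (valence 4) → 0 H
  atom 6: N, bond orders sum to 3 (valence 3) → 0 H
  atom 7: C, bond orders sum to 4 (valence 4) → 0 H
  atom 8: C, bond orders sum to 3 (valence 4) → 1 H
  atom 9: C, bond orders sum to 3 (valence 4) → 1 H
  atom 10: C, bond orders sum to 4 (valence 4) → 0 H
  atom 11: C, bond orders sum to 3 (valence 4) → 1 H
  atom 12: C, bond orders sum to 4 (valence 4) → 0 H
  atom 13: C, bond orders sum to 3 (valence 4) → 1 H
  atom 14: O, bond orders sum to 2 (valence 2) → 0 H
  atom 15: C, bond orders sum to 4 (valence 4) → 0 H
  atom 16: C, bond orders sum to 3 (valence 4) → 1 H
  atom 17: C, bond orders sum to 3 (valence 4) → 1 H
  atom 18: C, bond orders sum to 4 (valence 4) → 0 H
  atom 19: N, bond orders sum to 3 (valence 3) → 0 H
Total hydrogens: 7.

7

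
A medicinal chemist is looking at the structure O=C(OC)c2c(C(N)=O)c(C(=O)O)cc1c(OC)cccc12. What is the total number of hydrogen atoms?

Walk through each heavy atom and fill implicit hydrogens from standard valence (C 4, N 3, O 2, S 2, halogen 1); for lowercase aromatic atoms, an aromatic c carries 1 H when it has two neighbours and 0 H with three, and aromatic n carries 0 H:
  atom 1: O, bond orders sum to 2 (valence 2) → 0 H
  atom 2: C, bond orders sum to 4 (valence 4) → 0 H
  atom 3: O, bond orders sum to 2 (valence 2) → 0 H
  atom 4: C, bond orders sum to 1 (valence 4) → 3 H
  atom 5: aromatic c, 3 neighbours → 0 H
  atom 6: aromatic c, 3 neighbours → 0 H
  atom 7: C, bond orders sum to 4 (valence 4) → 0 H
  atom 8: N, bond orders sum to 1 (valence 3) → 2 H
  atom 9: O, bond orders sum to 2 (valence 2) → 0 H
  atom 10: aromatic c, 3 neighbours → 0 H
  atom 11: C, bond orders sum to 4 (valence 4) → 0 H
  atom 12: O, bond orders sum to 2 (valence 2) → 0 H
  atom 13: O, bond orders sum to 1 (valence 2) → 1 H
  atom 14: aromatic c, 2 neighbours → 1 H
  atom 15: aromatic c, 3 neighbours → 0 H
  atom 16: aromatic c, 3 neighbours → 0 H
  atom 17: O, bond orders sum to 2 (valence 2) → 0 H
  atom 18: C, bond orders sum to 1 (valence 4) → 3 H
  atom 19: aromatic c, 2 neighbours → 1 H
  atom 20: aromatic c, 2 neighbours → 1 H
  atom 21: aromatic c, 2 neighbours → 1 H
  atom 22: aromatic c, 3 neighbours → 0 H
Total hydrogens: 13.

13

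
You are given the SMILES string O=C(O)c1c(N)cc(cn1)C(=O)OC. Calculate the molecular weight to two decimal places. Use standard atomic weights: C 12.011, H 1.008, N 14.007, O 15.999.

First, the molecular formula is C8H8N2O4 (counting implicit H from valence).
  C: 8 × 12.011 = 96.088
  H: 8 × 1.008 = 8.064
  N: 2 × 14.007 = 28.014
  O: 4 × 15.999 = 63.996
Sum: 8×12.011 + 8×1.008 + 2×14.007 + 4×15.999 = 196.162 → 196.16 g/mol.

196.16 g/mol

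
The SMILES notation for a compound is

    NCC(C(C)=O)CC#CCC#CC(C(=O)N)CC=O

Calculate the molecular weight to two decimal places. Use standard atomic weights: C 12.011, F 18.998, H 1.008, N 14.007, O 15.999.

262.31 g/mol

First, the molecular formula is C14H18N2O3 (counting implicit H from valence).
  C: 14 × 12.011 = 168.154
  H: 18 × 1.008 = 18.144
  N: 2 × 14.007 = 28.014
  O: 3 × 15.999 = 47.997
Sum: 14×12.011 + 18×1.008 + 2×14.007 + 3×15.999 = 262.309 → 262.31 g/mol.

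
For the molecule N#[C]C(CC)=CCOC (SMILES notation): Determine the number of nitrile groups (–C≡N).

The nitrile motif appears at heavy-atom position 2 in the SMILES.
Other groups present: 1 alkene, 1 ether.
Nitrile count: 1.

1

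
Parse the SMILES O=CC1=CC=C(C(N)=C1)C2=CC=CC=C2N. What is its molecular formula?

C13H12N2O

Walk through each heavy atom and fill implicit hydrogens from standard valence (C 4, N 3, O 2, S 2, halogen 1):
  atom 1: O, bond orders sum to 2 (valence 2) → 0 H
  atom 2: C, bond orders sum to 3 (valence 4) → 1 H
  atom 3: C, bond orders sum to 4 (valence 4) → 0 H
  atom 4: C, bond orders sum to 3 (valence 4) → 1 H
  atom 5: C, bond orders sum to 3 (valence 4) → 1 H
  atom 6: C, bond orders sum to 4 (valence 4) → 0 H
  atom 7: C, bond orders sum to 4 (valence 4) → 0 H
  atom 8: N, bond orders sum to 1 (valence 3) → 2 H
  atom 9: C, bond orders sum to 3 (valence 4) → 1 H
  atom 10: C, bond orders sum to 4 (valence 4) → 0 H
  atom 11: C, bond orders sum to 3 (valence 4) → 1 H
  atom 12: C, bond orders sum to 3 (valence 4) → 1 H
  atom 13: C, bond orders sum to 3 (valence 4) → 1 H
  atom 14: C, bond orders sum to 3 (valence 4) → 1 H
  atom 15: C, bond orders sum to 4 (valence 4) → 0 H
  atom 16: N, bond orders sum to 1 (valence 3) → 2 H
Totals → C:13, H:12, N:2, O:1.
In Hill order: C13H12N2O.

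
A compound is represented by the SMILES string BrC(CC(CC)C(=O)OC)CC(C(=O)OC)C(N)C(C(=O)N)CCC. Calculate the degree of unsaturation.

Degree of unsaturation = (number of rings) + (number of π bonds).
Ring closures in the SMILES: 0.
π bonds: 3 double bonds (each 1 DoU) → 3 DoU from unsaturation.
Total DoU = 0 + 3 = 3.

3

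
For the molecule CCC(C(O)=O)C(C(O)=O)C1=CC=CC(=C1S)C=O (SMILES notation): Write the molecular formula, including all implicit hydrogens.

Walk through each heavy atom and fill implicit hydrogens from standard valence (C 4, N 3, O 2, S 2, halogen 1):
  atom 1: C, bond orders sum to 1 (valence 4) → 3 H
  atom 2: C, bond orders sum to 2 (valence 4) → 2 H
  atom 3: C, bond orders sum to 3 (valence 4) → 1 H
  atom 4: C, bond orders sum to 4 (valence 4) → 0 H
  atom 5: O, bond orders sum to 1 (valence 2) → 1 H
  atom 6: O, bond orders sum to 2 (valence 2) → 0 H
  atom 7: C, bond orders sum to 3 (valence 4) → 1 H
  atom 8: C, bond orders sum to 4 (valence 4) → 0 H
  atom 9: O, bond orders sum to 1 (valence 2) → 1 H
  atom 10: O, bond orders sum to 2 (valence 2) → 0 H
  atom 11: C, bond orders sum to 4 (valence 4) → 0 H
  atom 12: C, bond orders sum to 3 (valence 4) → 1 H
  atom 13: C, bond orders sum to 3 (valence 4) → 1 H
  atom 14: C, bond orders sum to 3 (valence 4) → 1 H
  atom 15: C, bond orders sum to 4 (valence 4) → 0 H
  atom 16: C, bond orders sum to 4 (valence 4) → 0 H
  atom 17: S, bond orders sum to 1 (valence 2) → 1 H
  atom 18: C, bond orders sum to 3 (valence 4) → 1 H
  atom 19: O, bond orders sum to 2 (valence 2) → 0 H
Totals → C:13, H:14, O:5, S:1.

C13H14O5S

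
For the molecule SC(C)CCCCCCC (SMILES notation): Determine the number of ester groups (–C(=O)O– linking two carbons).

0

Scan the SMILES for the ester motif — none present.
Groups that are present: 1 thiol.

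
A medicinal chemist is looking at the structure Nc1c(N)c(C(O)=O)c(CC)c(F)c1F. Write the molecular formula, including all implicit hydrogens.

Walk through each heavy atom and fill implicit hydrogens from standard valence (C 4, N 3, O 2, S 2, halogen 1); for lowercase aromatic atoms, an aromatic c carries 1 H when it has two neighbours and 0 H with three, and aromatic n carries 0 H:
  atom 1: N, bond orders sum to 1 (valence 3) → 2 H
  atom 2: aromatic c, 3 neighbours → 0 H
  atom 3: aromatic c, 3 neighbours → 0 H
  atom 4: N, bond orders sum to 1 (valence 3) → 2 H
  atom 5: aromatic c, 3 neighbours → 0 H
  atom 6: C, bond orders sum to 4 (valence 4) → 0 H
  atom 7: O, bond orders sum to 1 (valence 2) → 1 H
  atom 8: O, bond orders sum to 2 (valence 2) → 0 H
  atom 9: aromatic c, 3 neighbours → 0 H
  atom 10: C, bond orders sum to 2 (valence 4) → 2 H
  atom 11: C, bond orders sum to 1 (valence 4) → 3 H
  atom 12: aromatic c, 3 neighbours → 0 H
  atom 13: F (halogen, monovalent) → 0 H
  atom 14: aromatic c, 3 neighbours → 0 H
  atom 15: F (halogen, monovalent) → 0 H
Totals → C:9, H:10, F:2, N:2, O:2.
In Hill order: C9H10F2N2O2.

C9H10F2N2O2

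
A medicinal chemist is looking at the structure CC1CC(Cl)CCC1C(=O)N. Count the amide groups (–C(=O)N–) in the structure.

1

The amide motif appears at heavy-atom position 9 in the SMILES.
Amide count: 1.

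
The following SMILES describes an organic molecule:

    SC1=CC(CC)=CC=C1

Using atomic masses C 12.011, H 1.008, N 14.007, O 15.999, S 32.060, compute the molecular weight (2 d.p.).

138.23 g/mol

First, the molecular formula is C8H10S (counting implicit H from valence).
  C: 8 × 12.011 = 96.088
  H: 10 × 1.008 = 10.080
  S: 1 × 32.060 = 32.060
Sum: 8×12.011 + 10×1.008 + 1×32.060 = 138.228 → 138.23 g/mol.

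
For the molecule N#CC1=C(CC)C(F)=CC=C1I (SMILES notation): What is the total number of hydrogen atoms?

7

Walk through each heavy atom and fill implicit hydrogens from standard valence (C 4, N 3, O 2, S 2, halogen 1):
  atom 1: N, bond orders sum to 3 (valence 3) → 0 H
  atom 2: C, bond orders sum to 4 (valence 4) → 0 H
  atom 3: C, bond orders sum to 4 (valence 4) → 0 H
  atom 4: C, bond orders sum to 4 (valence 4) → 0 H
  atom 5: C, bond orders sum to 2 (valence 4) → 2 H
  atom 6: C, bond orders sum to 1 (valence 4) → 3 H
  atom 7: C, bond orders sum to 4 (valence 4) → 0 H
  atom 8: F (halogen, monovalent) → 0 H
  atom 9: C, bond orders sum to 3 (valence 4) → 1 H
  atom 10: C, bond orders sum to 3 (valence 4) → 1 H
  atom 11: C, bond orders sum to 4 (valence 4) → 0 H
  atom 12: I (halogen, monovalent) → 0 H
Total hydrogens: 7.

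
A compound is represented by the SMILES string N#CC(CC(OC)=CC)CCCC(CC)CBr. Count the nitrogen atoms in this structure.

1

Scan the SMILES for N atoms (remember two-letter symbols like Cl and Br are single atoms).
Nitrogen count: 1.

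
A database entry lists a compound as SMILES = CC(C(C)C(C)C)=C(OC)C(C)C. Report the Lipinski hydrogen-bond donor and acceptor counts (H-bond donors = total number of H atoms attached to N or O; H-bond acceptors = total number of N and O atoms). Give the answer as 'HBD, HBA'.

0, 1

Donors: find every N or O and count the H atoms it carries.
  atom 9 (O): bond orders sum to 2 → 0 H
Lipinski HBD = 0.
Acceptors: N atoms = 0, O atoms = 1 → HBA = 1.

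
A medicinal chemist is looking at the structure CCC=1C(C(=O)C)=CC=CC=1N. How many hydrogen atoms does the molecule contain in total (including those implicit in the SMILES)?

Walk through each heavy atom and fill implicit hydrogens from standard valence (C 4, N 3, O 2, S 2, halogen 1):
  atom 1: C, bond orders sum to 1 (valence 4) → 3 H
  atom 2: C, bond orders sum to 2 (valence 4) → 2 H
  atom 3: C, bond orders sum to 4 (valence 4) → 0 H
  atom 4: C, bond orders sum to 4 (valence 4) → 0 H
  atom 5: C, bond orders sum to 4 (valence 4) → 0 H
  atom 6: O, bond orders sum to 2 (valence 2) → 0 H
  atom 7: C, bond orders sum to 1 (valence 4) → 3 H
  atom 8: C, bond orders sum to 3 (valence 4) → 1 H
  atom 9: C, bond orders sum to 3 (valence 4) → 1 H
  atom 10: C, bond orders sum to 3 (valence 4) → 1 H
  atom 11: C, bond orders sum to 4 (valence 4) → 0 H
  atom 12: N, bond orders sum to 1 (valence 3) → 2 H
Total hydrogens: 13.

13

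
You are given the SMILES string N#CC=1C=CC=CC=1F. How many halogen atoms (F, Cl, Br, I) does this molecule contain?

Halogen atoms appear at heavy-atom position 9 (1×F).
Other groups present: 1 nitrile.
Halogen count: 1.

1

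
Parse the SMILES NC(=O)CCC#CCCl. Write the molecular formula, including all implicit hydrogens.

C6H8ClNO

Walk through each heavy atom and fill implicit hydrogens from standard valence (C 4, N 3, O 2, S 2, halogen 1):
  atom 1: N, bond orders sum to 1 (valence 3) → 2 H
  atom 2: C, bond orders sum to 4 (valence 4) → 0 H
  atom 3: O, bond orders sum to 2 (valence 2) → 0 H
  atom 4: C, bond orders sum to 2 (valence 4) → 2 H
  atom 5: C, bond orders sum to 2 (valence 4) → 2 H
  atom 6: C, bond orders sum to 4 (valence 4) → 0 H
  atom 7: C, bond orders sum to 4 (valence 4) → 0 H
  atom 8: C, bond orders sum to 2 (valence 4) → 2 H
  atom 9: Cl (halogen, monovalent) → 0 H
Totals → C:6, H:8, Cl:1, N:1, O:1.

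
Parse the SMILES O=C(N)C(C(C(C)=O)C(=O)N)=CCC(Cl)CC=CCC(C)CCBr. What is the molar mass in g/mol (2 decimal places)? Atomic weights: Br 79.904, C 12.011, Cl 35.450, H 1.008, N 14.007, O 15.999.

421.76 g/mol

First, the molecular formula is C17H26BrClN2O3 (counting implicit H from valence).
  Br: 1 × 79.904 = 79.904
  C: 17 × 12.011 = 204.187
  Cl: 1 × 35.450 = 35.450
  H: 26 × 1.008 = 26.208
  N: 2 × 14.007 = 28.014
  O: 3 × 15.999 = 47.997
Sum: 1×79.904 + 17×12.011 + 1×35.450 + 26×1.008 + 2×14.007 + 3×15.999 = 421.760 → 421.76 g/mol.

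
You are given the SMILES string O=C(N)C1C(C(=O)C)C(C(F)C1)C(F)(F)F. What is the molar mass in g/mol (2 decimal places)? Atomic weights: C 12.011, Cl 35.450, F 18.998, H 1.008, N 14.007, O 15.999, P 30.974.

First, the molecular formula is C9H11F4NO2 (counting implicit H from valence).
  C: 9 × 12.011 = 108.099
  F: 4 × 18.998 = 75.992
  H: 11 × 1.008 = 11.088
  N: 1 × 14.007 = 14.007
  O: 2 × 15.999 = 31.998
Sum: 9×12.011 + 4×18.998 + 11×1.008 + 1×14.007 + 2×15.999 = 241.184 → 241.18 g/mol.

241.18 g/mol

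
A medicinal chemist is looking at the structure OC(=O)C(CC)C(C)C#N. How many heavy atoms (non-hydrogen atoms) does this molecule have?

10

Every atom symbol written in the SMILES (organic subset) is one heavy atom; implicit H are not written.
Heavy atoms by element → C:7, N:1, O:2.
Total: 10.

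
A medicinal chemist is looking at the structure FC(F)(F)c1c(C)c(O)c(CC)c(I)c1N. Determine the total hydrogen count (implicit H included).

Walk through each heavy atom and fill implicit hydrogens from standard valence (C 4, N 3, O 2, S 2, halogen 1); for lowercase aromatic atoms, an aromatic c carries 1 H when it has two neighbours and 0 H with three, and aromatic n carries 0 H:
  atom 1: F (halogen, monovalent) → 0 H
  atom 2: C, bond orders sum to 4 (valence 4) → 0 H
  atom 3: F (halogen, monovalent) → 0 H
  atom 4: F (halogen, monovalent) → 0 H
  atom 5: aromatic c, 3 neighbours → 0 H
  atom 6: aromatic c, 3 neighbours → 0 H
  atom 7: C, bond orders sum to 1 (valence 4) → 3 H
  atom 8: aromatic c, 3 neighbours → 0 H
  atom 9: O, bond orders sum to 1 (valence 2) → 1 H
  atom 10: aromatic c, 3 neighbours → 0 H
  atom 11: C, bond orders sum to 2 (valence 4) → 2 H
  atom 12: C, bond orders sum to 1 (valence 4) → 3 H
  atom 13: aromatic c, 3 neighbours → 0 H
  atom 14: I (halogen, monovalent) → 0 H
  atom 15: aromatic c, 3 neighbours → 0 H
  atom 16: N, bond orders sum to 1 (valence 3) → 2 H
Total hydrogens: 11.

11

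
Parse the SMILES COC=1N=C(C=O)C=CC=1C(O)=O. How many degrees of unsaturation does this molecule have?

6

Molecular formula: C8H7NO4.
DoU = (2C + 2 + N − H − X) / 2, where X is the halogen count and O/S are ignored.
    = (2·8 + 2 + 1 − 7 − 0) / 2 = 12 / 2 = 6.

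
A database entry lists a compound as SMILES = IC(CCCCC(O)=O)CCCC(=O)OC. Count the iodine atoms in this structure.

1

Scan the SMILES for I atoms (remember two-letter symbols like Cl and Br are single atoms).
Iodine count: 1.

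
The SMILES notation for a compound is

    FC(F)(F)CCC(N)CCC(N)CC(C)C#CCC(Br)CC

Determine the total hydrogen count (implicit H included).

Walk through each heavy atom and fill implicit hydrogens from standard valence (C 4, N 3, O 2, S 2, halogen 1):
  atom 1: F (halogen, monovalent) → 0 H
  atom 2: C, bond orders sum to 4 (valence 4) → 0 H
  atom 3: F (halogen, monovalent) → 0 H
  atom 4: F (halogen, monovalent) → 0 H
  atom 5: C, bond orders sum to 2 (valence 4) → 2 H
  atom 6: C, bond orders sum to 2 (valence 4) → 2 H
  atom 7: C, bond orders sum to 3 (valence 4) → 1 H
  atom 8: N, bond orders sum to 1 (valence 3) → 2 H
  atom 9: C, bond orders sum to 2 (valence 4) → 2 H
  atom 10: C, bond orders sum to 2 (valence 4) → 2 H
  atom 11: C, bond orders sum to 3 (valence 4) → 1 H
  atom 12: N, bond orders sum to 1 (valence 3) → 2 H
  atom 13: C, bond orders sum to 2 (valence 4) → 2 H
  atom 14: C, bond orders sum to 3 (valence 4) → 1 H
  atom 15: C, bond orders sum to 1 (valence 4) → 3 H
  atom 16: C, bond orders sum to 4 (valence 4) → 0 H
  atom 17: C, bond orders sum to 4 (valence 4) → 0 H
  atom 18: C, bond orders sum to 2 (valence 4) → 2 H
  atom 19: C, bond orders sum to 3 (valence 4) → 1 H
  atom 20: Br (halogen, monovalent) → 0 H
  atom 21: C, bond orders sum to 2 (valence 4) → 2 H
  atom 22: C, bond orders sum to 1 (valence 4) → 3 H
Total hydrogens: 28.

28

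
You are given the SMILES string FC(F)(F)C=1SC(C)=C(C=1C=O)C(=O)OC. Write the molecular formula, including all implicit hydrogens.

Walk through each heavy atom and fill implicit hydrogens from standard valence (C 4, N 3, O 2, S 2, halogen 1):
  atom 1: F (halogen, monovalent) → 0 H
  atom 2: C, bond orders sum to 4 (valence 4) → 0 H
  atom 3: F (halogen, monovalent) → 0 H
  atom 4: F (halogen, monovalent) → 0 H
  atom 5: C, bond orders sum to 4 (valence 4) → 0 H
  atom 6: S, bond orders sum to 2 (valence 2) → 0 H
  atom 7: C, bond orders sum to 4 (valence 4) → 0 H
  atom 8: C, bond orders sum to 1 (valence 4) → 3 H
  atom 9: C, bond orders sum to 4 (valence 4) → 0 H
  atom 10: C, bond orders sum to 4 (valence 4) → 0 H
  atom 11: C, bond orders sum to 3 (valence 4) → 1 H
  atom 12: O, bond orders sum to 2 (valence 2) → 0 H
  atom 13: C, bond orders sum to 4 (valence 4) → 0 H
  atom 14: O, bond orders sum to 2 (valence 2) → 0 H
  atom 15: O, bond orders sum to 2 (valence 2) → 0 H
  atom 16: C, bond orders sum to 1 (valence 4) → 3 H
Totals → C:9, H:7, F:3, O:3, S:1.

C9H7F3O3S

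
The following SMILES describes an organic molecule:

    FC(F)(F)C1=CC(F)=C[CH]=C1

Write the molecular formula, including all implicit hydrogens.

Walk through each heavy atom and fill implicit hydrogens from standard valence (C 4, N 3, O 2, S 2, halogen 1):
  atom 1: F (halogen, monovalent) → 0 H
  atom 2: C, bond orders sum to 4 (valence 4) → 0 H
  atom 3: F (halogen, monovalent) → 0 H
  atom 4: F (halogen, monovalent) → 0 H
  atom 5: C, bond orders sum to 4 (valence 4) → 0 H
  atom 6: C, bond orders sum to 3 (valence 4) → 1 H
  atom 7: C, bond orders sum to 4 (valence 4) → 0 H
  atom 8: F (halogen, monovalent) → 0 H
  atom 9: C, bond orders sum to 3 (valence 4) → 1 H
  atom 10: C with explicit H count 1
  atom 11: C, bond orders sum to 3 (valence 4) → 1 H
Totals → C:7, H:4, F:4.

C7H4F4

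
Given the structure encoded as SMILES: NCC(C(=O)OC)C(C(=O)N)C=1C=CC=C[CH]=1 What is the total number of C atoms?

12

Count every carbon token in the SMILES (each C, including those in ring-closure positions and inside branches).
Carbon count: 12.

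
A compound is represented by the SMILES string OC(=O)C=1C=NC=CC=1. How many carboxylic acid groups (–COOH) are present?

1

The carboxylic acid motif appears at heavy-atom position 2 in the SMILES.
Carboxylic acid count: 1.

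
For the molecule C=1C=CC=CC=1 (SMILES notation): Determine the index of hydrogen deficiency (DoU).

4

Degree of unsaturation = (number of rings) + (number of π bonds).
Ring closures in the SMILES: 1.
π bonds: 3 double bonds (each 1 DoU) → 3 DoU from unsaturation.
Total DoU = 1 + 3 = 4.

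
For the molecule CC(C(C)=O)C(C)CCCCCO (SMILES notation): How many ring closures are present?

0

In SMILES, each pair of matching ring-closure digits denotes one ring-closing bond; the number of such bonds equals the number of independent rings.
Ring-closure bonds here: 0.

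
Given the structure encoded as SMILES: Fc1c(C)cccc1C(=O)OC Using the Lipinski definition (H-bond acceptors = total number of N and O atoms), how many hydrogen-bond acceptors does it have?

N atoms: 0; O atoms: 2.
Lipinski HBA = 0 + 2 = 2.

2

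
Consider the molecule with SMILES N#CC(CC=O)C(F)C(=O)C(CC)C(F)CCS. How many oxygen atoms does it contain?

2

Scan the SMILES for O atoms (remember two-letter symbols like Cl and Br are single atoms).
Oxygen count: 2.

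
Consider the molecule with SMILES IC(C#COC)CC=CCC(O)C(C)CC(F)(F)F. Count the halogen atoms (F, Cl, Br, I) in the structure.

Halogen atoms appear at heavy-atom positions 1, 17, 18, 19 (3×F, 1×I).
Other groups present: 1 alkene, 1 alkyne, 1 ether, 1 hydroxyl.
Halogen count: 4.

4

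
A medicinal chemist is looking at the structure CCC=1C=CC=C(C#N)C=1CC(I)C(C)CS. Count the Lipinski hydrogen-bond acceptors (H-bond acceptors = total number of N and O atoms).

N atoms: 1; O atoms: 0.
Lipinski HBA = 1 + 0 = 1.

1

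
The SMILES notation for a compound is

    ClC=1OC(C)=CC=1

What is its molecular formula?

C5H5ClO

Walk through each heavy atom and fill implicit hydrogens from standard valence (C 4, N 3, O 2, S 2, halogen 1):
  atom 1: Cl (halogen, monovalent) → 0 H
  atom 2: C, bond orders sum to 4 (valence 4) → 0 H
  atom 3: O, bond orders sum to 2 (valence 2) → 0 H
  atom 4: C, bond orders sum to 4 (valence 4) → 0 H
  atom 5: C, bond orders sum to 1 (valence 4) → 3 H
  atom 6: C, bond orders sum to 3 (valence 4) → 1 H
  atom 7: C, bond orders sum to 3 (valence 4) → 1 H
Totals → C:5, H:5, Cl:1, O:1.
In Hill order: C5H5ClO.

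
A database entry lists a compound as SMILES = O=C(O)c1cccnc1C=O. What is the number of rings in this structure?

1

In SMILES, each pair of matching ring-closure digits denotes one ring-closing bond; the number of such bonds equals the number of independent rings.
Ring-closure bonds here: 1.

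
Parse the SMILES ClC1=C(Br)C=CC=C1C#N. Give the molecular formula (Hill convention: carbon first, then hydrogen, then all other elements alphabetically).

C7H3BrClN

Walk through each heavy atom and fill implicit hydrogens from standard valence (C 4, N 3, O 2, S 2, halogen 1):
  atom 1: Cl (halogen, monovalent) → 0 H
  atom 2: C, bond orders sum to 4 (valence 4) → 0 H
  atom 3: C, bond orders sum to 4 (valence 4) → 0 H
  atom 4: Br (halogen, monovalent) → 0 H
  atom 5: C, bond orders sum to 3 (valence 4) → 1 H
  atom 6: C, bond orders sum to 3 (valence 4) → 1 H
  atom 7: C, bond orders sum to 3 (valence 4) → 1 H
  atom 8: C, bond orders sum to 4 (valence 4) → 0 H
  atom 9: C, bond orders sum to 4 (valence 4) → 0 H
  atom 10: N, bond orders sum to 3 (valence 3) → 0 H
Totals → C:7, H:3, Br:1, Cl:1, N:1.
In Hill order: C7H3BrClN.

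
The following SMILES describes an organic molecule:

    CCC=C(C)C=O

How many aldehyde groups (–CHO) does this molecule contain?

The aldehyde motif appears at heavy-atom position 6 in the SMILES.
Other groups present: 1 alkene.
Aldehyde count: 1.

1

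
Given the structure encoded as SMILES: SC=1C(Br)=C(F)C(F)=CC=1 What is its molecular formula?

Walk through each heavy atom and fill implicit hydrogens from standard valence (C 4, N 3, O 2, S 2, halogen 1):
  atom 1: S, bond orders sum to 1 (valence 2) → 1 H
  atom 2: C, bond orders sum to 4 (valence 4) → 0 H
  atom 3: C, bond orders sum to 4 (valence 4) → 0 H
  atom 4: Br (halogen, monovalent) → 0 H
  atom 5: C, bond orders sum to 4 (valence 4) → 0 H
  atom 6: F (halogen, monovalent) → 0 H
  atom 7: C, bond orders sum to 4 (valence 4) → 0 H
  atom 8: F (halogen, monovalent) → 0 H
  atom 9: C, bond orders sum to 3 (valence 4) → 1 H
  atom 10: C, bond orders sum to 3 (valence 4) → 1 H
Totals → C:6, H:3, Br:1, F:2, S:1.
In Hill order: C6H3BrF2S.

C6H3BrF2S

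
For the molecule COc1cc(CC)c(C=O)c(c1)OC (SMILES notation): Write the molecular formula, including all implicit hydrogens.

C11H14O3

Walk through each heavy atom and fill implicit hydrogens from standard valence (C 4, N 3, O 2, S 2, halogen 1); for lowercase aromatic atoms, an aromatic c carries 1 H when it has two neighbours and 0 H with three, and aromatic n carries 0 H:
  atom 1: C, bond orders sum to 1 (valence 4) → 3 H
  atom 2: O, bond orders sum to 2 (valence 2) → 0 H
  atom 3: aromatic c, 3 neighbours → 0 H
  atom 4: aromatic c, 2 neighbours → 1 H
  atom 5: aromatic c, 3 neighbours → 0 H
  atom 6: C, bond orders sum to 2 (valence 4) → 2 H
  atom 7: C, bond orders sum to 1 (valence 4) → 3 H
  atom 8: aromatic c, 3 neighbours → 0 H
  atom 9: C, bond orders sum to 3 (valence 4) → 1 H
  atom 10: O, bond orders sum to 2 (valence 2) → 0 H
  atom 11: aromatic c, 3 neighbours → 0 H
  atom 12: aromatic c, 2 neighbours → 1 H
  atom 13: O, bond orders sum to 2 (valence 2) → 0 H
  atom 14: C, bond orders sum to 1 (valence 4) → 3 H
Totals → C:11, H:14, O:3.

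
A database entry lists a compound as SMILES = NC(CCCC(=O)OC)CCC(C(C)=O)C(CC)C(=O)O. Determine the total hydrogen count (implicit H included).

27

Walk through each heavy atom and fill implicit hydrogens from standard valence (C 4, N 3, O 2, S 2, halogen 1):
  atom 1: N, bond orders sum to 1 (valence 3) → 2 H
  atom 2: C, bond orders sum to 3 (valence 4) → 1 H
  atom 3: C, bond orders sum to 2 (valence 4) → 2 H
  atom 4: C, bond orders sum to 2 (valence 4) → 2 H
  atom 5: C, bond orders sum to 2 (valence 4) → 2 H
  atom 6: C, bond orders sum to 4 (valence 4) → 0 H
  atom 7: O, bond orders sum to 2 (valence 2) → 0 H
  atom 8: O, bond orders sum to 2 (valence 2) → 0 H
  atom 9: C, bond orders sum to 1 (valence 4) → 3 H
  atom 10: C, bond orders sum to 2 (valence 4) → 2 H
  atom 11: C, bond orders sum to 2 (valence 4) → 2 H
  atom 12: C, bond orders sum to 3 (valence 4) → 1 H
  atom 13: C, bond orders sum to 4 (valence 4) → 0 H
  atom 14: C, bond orders sum to 1 (valence 4) → 3 H
  atom 15: O, bond orders sum to 2 (valence 2) → 0 H
  atom 16: C, bond orders sum to 3 (valence 4) → 1 H
  atom 17: C, bond orders sum to 2 (valence 4) → 2 H
  atom 18: C, bond orders sum to 1 (valence 4) → 3 H
  atom 19: C, bond orders sum to 4 (valence 4) → 0 H
  atom 20: O, bond orders sum to 2 (valence 2) → 0 H
  atom 21: O, bond orders sum to 1 (valence 2) → 1 H
Total hydrogens: 27.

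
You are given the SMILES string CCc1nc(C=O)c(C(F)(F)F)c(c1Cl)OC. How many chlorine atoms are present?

Scan the SMILES for Cl atoms (remember two-letter symbols like Cl and Br are single atoms).
Chlorine count: 1.

1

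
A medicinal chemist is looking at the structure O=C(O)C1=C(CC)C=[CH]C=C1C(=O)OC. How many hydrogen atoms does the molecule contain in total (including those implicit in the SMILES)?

12

Walk through each heavy atom and fill implicit hydrogens from standard valence (C 4, N 3, O 2, S 2, halogen 1):
  atom 1: O, bond orders sum to 2 (valence 2) → 0 H
  atom 2: C, bond orders sum to 4 (valence 4) → 0 H
  atom 3: O, bond orders sum to 1 (valence 2) → 1 H
  atom 4: C, bond orders sum to 4 (valence 4) → 0 H
  atom 5: C, bond orders sum to 4 (valence 4) → 0 H
  atom 6: C, bond orders sum to 2 (valence 4) → 2 H
  atom 7: C, bond orders sum to 1 (valence 4) → 3 H
  atom 8: C, bond orders sum to 3 (valence 4) → 1 H
  atom 9: C with explicit H count 1
  atom 10: C, bond orders sum to 3 (valence 4) → 1 H
  atom 11: C, bond orders sum to 4 (valence 4) → 0 H
  atom 12: C, bond orders sum to 4 (valence 4) → 0 H
  atom 13: O, bond orders sum to 2 (valence 2) → 0 H
  atom 14: O, bond orders sum to 2 (valence 2) → 0 H
  atom 15: C, bond orders sum to 1 (valence 4) → 3 H
Total hydrogens: 12.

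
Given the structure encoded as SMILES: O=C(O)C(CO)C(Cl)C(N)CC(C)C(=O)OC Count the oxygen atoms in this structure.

Scan the SMILES for O atoms (remember two-letter symbols like Cl and Br are single atoms).
Oxygen count: 5.

5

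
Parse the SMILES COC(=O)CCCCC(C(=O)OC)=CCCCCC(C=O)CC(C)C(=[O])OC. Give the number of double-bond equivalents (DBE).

5

Molecular formula: C21H34O7.
DoU = (2C + 2 + N − H − X) / 2, where X is the halogen count and O/S are ignored.
    = (2·21 + 2 + 0 − 34 − 0) / 2 = 10 / 2 = 5.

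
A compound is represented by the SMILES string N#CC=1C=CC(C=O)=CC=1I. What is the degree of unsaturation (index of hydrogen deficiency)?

Molecular formula: C8H4INO.
DoU = (2C + 2 + N − H − X) / 2, where X is the halogen count and O/S are ignored.
    = (2·8 + 2 + 1 − 4 − 1) / 2 = 14 / 2 = 7.

7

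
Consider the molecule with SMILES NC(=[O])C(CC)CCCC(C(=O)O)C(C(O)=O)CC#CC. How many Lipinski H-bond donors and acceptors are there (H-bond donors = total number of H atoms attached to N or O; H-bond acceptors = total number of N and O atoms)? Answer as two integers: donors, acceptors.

Donors: find every N or O and count the H atoms it carries.
  atom 1 (N): bond orders sum to 1 → 2 H
  atom 3 (O): bond orders sum to 2 → 0 H
  atom 12 (O): bond orders sum to 2 → 0 H
  atom 13 (O): bond orders sum to 1 → 1 H
  atom 16 (O): bond orders sum to 1 → 1 H
  atom 17 (O): bond orders sum to 2 → 0 H
Lipinski HBD = 4.
Acceptors: N atoms = 1, O atoms = 5 → HBA = 6.

4, 6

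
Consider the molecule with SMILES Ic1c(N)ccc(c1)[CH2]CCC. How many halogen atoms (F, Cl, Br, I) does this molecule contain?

1

Halogen atoms appear at heavy-atom position 1 (1×I).
Other groups present: 1 primary amine.
Halogen count: 1.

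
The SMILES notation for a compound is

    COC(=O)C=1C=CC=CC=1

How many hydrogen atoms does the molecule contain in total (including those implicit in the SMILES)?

8

Walk through each heavy atom and fill implicit hydrogens from standard valence (C 4, N 3, O 2, S 2, halogen 1):
  atom 1: C, bond orders sum to 1 (valence 4) → 3 H
  atom 2: O, bond orders sum to 2 (valence 2) → 0 H
  atom 3: C, bond orders sum to 4 (valence 4) → 0 H
  atom 4: O, bond orders sum to 2 (valence 2) → 0 H
  atom 5: C, bond orders sum to 4 (valence 4) → 0 H
  atom 6: C, bond orders sum to 3 (valence 4) → 1 H
  atom 7: C, bond orders sum to 3 (valence 4) → 1 H
  atom 8: C, bond orders sum to 3 (valence 4) → 1 H
  atom 9: C, bond orders sum to 3 (valence 4) → 1 H
  atom 10: C, bond orders sum to 3 (valence 4) → 1 H
Total hydrogens: 8.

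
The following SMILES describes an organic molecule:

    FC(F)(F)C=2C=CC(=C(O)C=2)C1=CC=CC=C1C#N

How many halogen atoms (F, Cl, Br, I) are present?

Halogen atoms appear at heavy-atom positions 1, 3, 4 (3×F).
Other groups present: 1 hydroxyl, 1 nitrile.
Halogen count: 3.

3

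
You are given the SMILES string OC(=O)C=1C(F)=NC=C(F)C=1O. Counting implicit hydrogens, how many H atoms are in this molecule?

Walk through each heavy atom and fill implicit hydrogens from standard valence (C 4, N 3, O 2, S 2, halogen 1):
  atom 1: O, bond orders sum to 1 (valence 2) → 1 H
  atom 2: C, bond orders sum to 4 (valence 4) → 0 H
  atom 3: O, bond orders sum to 2 (valence 2) → 0 H
  atom 4: C, bond orders sum to 4 (valence 4) → 0 H
  atom 5: C, bond orders sum to 4 (valence 4) → 0 H
  atom 6: F (halogen, monovalent) → 0 H
  atom 7: N, bond orders sum to 3 (valence 3) → 0 H
  atom 8: C, bond orders sum to 3 (valence 4) → 1 H
  atom 9: C, bond orders sum to 4 (valence 4) → 0 H
  atom 10: F (halogen, monovalent) → 0 H
  atom 11: C, bond orders sum to 4 (valence 4) → 0 H
  atom 12: O, bond orders sum to 1 (valence 2) → 1 H
Total hydrogens: 3.

3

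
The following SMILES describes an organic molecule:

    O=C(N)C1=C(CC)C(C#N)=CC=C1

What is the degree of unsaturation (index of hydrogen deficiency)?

7

Degree of unsaturation = (number of rings) + (number of π bonds).
Ring closures in the SMILES: 1.
π bonds: 4 double bonds (each 1 DoU), 1 triple bond (each 2 DoU) → 6 DoU from unsaturation.
Total DoU = 1 + 6 = 7.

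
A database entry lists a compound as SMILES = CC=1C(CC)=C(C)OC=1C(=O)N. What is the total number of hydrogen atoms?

13

Walk through each heavy atom and fill implicit hydrogens from standard valence (C 4, N 3, O 2, S 2, halogen 1):
  atom 1: C, bond orders sum to 1 (valence 4) → 3 H
  atom 2: C, bond orders sum to 4 (valence 4) → 0 H
  atom 3: C, bond orders sum to 4 (valence 4) → 0 H
  atom 4: C, bond orders sum to 2 (valence 4) → 2 H
  atom 5: C, bond orders sum to 1 (valence 4) → 3 H
  atom 6: C, bond orders sum to 4 (valence 4) → 0 H
  atom 7: C, bond orders sum to 1 (valence 4) → 3 H
  atom 8: O, bond orders sum to 2 (valence 2) → 0 H
  atom 9: C, bond orders sum to 4 (valence 4) → 0 H
  atom 10: C, bond orders sum to 4 (valence 4) → 0 H
  atom 11: O, bond orders sum to 2 (valence 2) → 0 H
  atom 12: N, bond orders sum to 1 (valence 3) → 2 H
Total hydrogens: 13.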